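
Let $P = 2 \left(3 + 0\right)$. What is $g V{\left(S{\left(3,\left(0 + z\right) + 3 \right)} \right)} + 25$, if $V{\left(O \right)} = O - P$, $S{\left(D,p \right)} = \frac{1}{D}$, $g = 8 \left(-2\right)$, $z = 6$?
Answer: $\frac{347}{3} \approx 115.67$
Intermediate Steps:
$P = 6$ ($P = 2 \cdot 3 = 6$)
$g = -16$
$V{\left(O \right)} = -6 + O$ ($V{\left(O \right)} = O - 6 = -6 + O$)
$g V{\left(S{\left(3,\left(0 + z\right) + 3 \right)} \right)} + 25 = - 16 \left(-6 + \frac{1}{3}\right) + 25 = \left(-16\right) \left(- \frac{17}{3}\right) + 25 = \frac{272}{3} + 25 = \frac{347}{3}$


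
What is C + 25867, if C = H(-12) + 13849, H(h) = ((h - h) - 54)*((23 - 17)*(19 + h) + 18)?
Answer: 36476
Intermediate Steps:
H(h) = -7128 - 324*h (H(h) = (0 - 54)*(6*(19 + h) + 18) = -54*((114 + 6*h) + 18) = -54*(132 + 6*h) = -7128 - 324*h)
C = 10609 (C = (-7128 - 324*(-12)) + 13849 = (-7128 + 3888) + 13849 = -3240 + 13849 = 10609)
C + 25867 = 10609 + 25867 = 36476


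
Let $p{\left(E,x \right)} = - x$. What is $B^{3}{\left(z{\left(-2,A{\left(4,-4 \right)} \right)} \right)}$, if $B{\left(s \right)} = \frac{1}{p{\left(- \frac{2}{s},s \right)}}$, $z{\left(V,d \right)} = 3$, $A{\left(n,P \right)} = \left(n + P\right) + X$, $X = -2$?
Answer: $- \frac{1}{27} \approx -0.037037$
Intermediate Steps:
$A{\left(n,P \right)} = -2 + P + n$ ($A{\left(n,P \right)} = \left(n + P\right) - 2 = \left(P + n\right) - 2 = -2 + P + n$)
$B{\left(s \right)} = - \frac{1}{s}$ ($B{\left(s \right)} = \frac{1}{\left(-1\right) s} = - \frac{1}{s}$)
$B^{3}{\left(z{\left(-2,A{\left(4,-4 \right)} \right)} \right)} = \left(- \frac{1}{3}\right)^{3} = - \frac{1}{27}$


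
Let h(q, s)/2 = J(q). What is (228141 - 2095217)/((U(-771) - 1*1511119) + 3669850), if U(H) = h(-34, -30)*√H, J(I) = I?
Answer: -1343504946852/1553374365155 - 126961168*I*√771/4660123095465 ≈ -0.86489 - 0.00075649*I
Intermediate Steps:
h(q, s) = 2*q
U(H) = -68*√H (U(H) = (2*(-34))*√H = -68*√H)
(228141 - 2095217)/((U(-771) - 1*1511119) + 3669850) = (228141 - 2095217)/((-68*I*√771 - 1*1511119) + 3669850) = -1867076/((-68*I*√771 - 1511119) + 3669850) = -1867076/((-1511119 - 68*I*√771) + 3669850) = -1867076/(2158731 - 68*I*√771)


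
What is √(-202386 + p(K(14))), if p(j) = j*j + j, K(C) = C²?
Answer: I*√163774 ≈ 404.69*I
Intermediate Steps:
p(j) = j + j² (p(j) = j² + j = j + j²)
√(-202386 + p(K(14))) = √(-202386 + 14²*(1 + 14²)) = √(-202386 + 196*(1 + 196)) = √(-202386 + 196*197) = √(-202386 + 38612) = √(-163774) = I*√163774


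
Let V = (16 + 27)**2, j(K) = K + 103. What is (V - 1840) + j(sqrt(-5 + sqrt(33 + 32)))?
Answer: 112 + sqrt(-5 + sqrt(65)) ≈ 113.75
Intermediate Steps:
j(K) = 103 + K
V = 1849 (V = 43**2 = 1849)
(V - 1840) + j(sqrt(-5 + sqrt(33 + 32))) = (1849 - 1840) + (103 + sqrt(-5 + sqrt(33 + 32))) = 9 + (103 + sqrt(-5 + sqrt(65))) = 112 + sqrt(-5 + sqrt(65))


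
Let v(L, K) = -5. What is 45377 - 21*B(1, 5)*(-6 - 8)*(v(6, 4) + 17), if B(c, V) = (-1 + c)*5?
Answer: 45377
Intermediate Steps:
B(c, V) = -5 + 5*c
45377 - 21*B(1, 5)*(-6 - 8)*(v(6, 4) + 17) = 45377 - 21*(-5 + 5*1)*(-6 - 8)*(-5 + 17) = 45377 - 21*(-5 + 5)*(-14*12) = 45377 - 21*0*(-168) = 45377 - 0*(-168) = 45377 - 1*0 = 45377 + 0 = 45377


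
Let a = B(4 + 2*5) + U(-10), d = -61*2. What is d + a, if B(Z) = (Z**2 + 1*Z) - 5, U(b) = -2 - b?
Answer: 91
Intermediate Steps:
B(Z) = -5 + Z + Z**2 (B(Z) = (Z**2 + Z) - 5 = (Z + Z**2) - 5 = -5 + Z + Z**2)
d = -122
a = 213 (a = (-5 + (4 + 2*5) + (4 + 2*5)**2) + (-2 - 1*(-10)) = (-5 + (4 + 10) + (4 + 10)**2) + (-2 + 10) = (-5 + 14 + 14**2) + 8 = (-5 + 14 + 196) + 8 = 205 + 8 = 213)
d + a = -122 + 213 = 91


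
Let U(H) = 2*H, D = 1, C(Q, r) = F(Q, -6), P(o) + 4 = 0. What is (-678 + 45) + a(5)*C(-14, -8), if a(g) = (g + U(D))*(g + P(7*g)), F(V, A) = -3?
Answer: -654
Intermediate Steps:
P(o) = -4 (P(o) = -4 + 0 = -4)
C(Q, r) = -3
a(g) = (-4 + g)*(2 + g) (a(g) = (g + 2*1)*(g - 4) = (g + 2)*(-4 + g) = (2 + g)*(-4 + g) = (-4 + g)*(2 + g))
(-678 + 45) + a(5)*C(-14, -8) = (-678 + 45) + (-8 + 5² - 2*5)*(-3) = -633 + (-8 + 25 - 10)*(-3) = -633 + 7*(-3) = -633 - 21 = -654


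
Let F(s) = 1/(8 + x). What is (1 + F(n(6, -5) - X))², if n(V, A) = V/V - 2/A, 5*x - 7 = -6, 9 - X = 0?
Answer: 2116/1681 ≈ 1.2588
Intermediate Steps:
X = 9 (X = 9 - 1*0 = 9 + 0 = 9)
x = ⅕ (x = 7/5 + (⅕)*(-6) = 7/5 - 6/5 = ⅕ ≈ 0.20000)
n(V, A) = 1 - 2/A
F(s) = 5/41 (F(s) = 1/(8 + ⅕) = 1/(41/5) = 5/41)
(1 + F(n(6, -5) - X))² = (1 + 5/41)² = (46/41)² = 2116/1681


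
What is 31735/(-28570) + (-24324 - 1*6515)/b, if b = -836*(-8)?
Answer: -109331391/19107616 ≈ -5.7219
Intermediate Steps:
b = 6688
31735/(-28570) + (-24324 - 1*6515)/b = 31735/(-28570) + (-24324 - 1*6515)/6688 = 31735*(-1/28570) + (-24324 - 6515)*(1/6688) = -6347/5714 - 30839*1/6688 = -6347/5714 - 30839/6688 = -109331391/19107616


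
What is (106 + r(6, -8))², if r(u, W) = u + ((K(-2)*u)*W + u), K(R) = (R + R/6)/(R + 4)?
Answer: 30276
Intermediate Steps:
K(R) = 7*R/(6*(4 + R)) (K(R) = (R + R*(⅙))/(4 + R) = (R + R/6)/(4 + R) = (7*R/6)/(4 + R) = 7*R/(6*(4 + R)))
r(u, W) = 2*u - 7*W*u/6 (r(u, W) = u + ((((7/6)*(-2)/(4 - 2))*u)*W + u) = u + ((((7/6)*(-2)/2)*u)*W + u) = u + ((((7/6)*(-2)*(½))*u)*W + u) = u + ((-7*u/6)*W + u) = u + (-7*W*u/6 + u) = u + (u - 7*W*u/6) = 2*u - 7*W*u/6)
(106 + r(6, -8))² = (106 + (⅙)*6*(12 - 7*(-8)))² = (106 + (⅙)*6*(12 + 56))² = (106 + (⅙)*6*68)² = (106 + 68)² = 174² = 30276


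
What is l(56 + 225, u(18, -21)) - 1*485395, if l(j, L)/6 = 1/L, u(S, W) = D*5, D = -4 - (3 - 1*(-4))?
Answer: -26696731/55 ≈ -4.8540e+5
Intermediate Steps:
D = -11 (D = -4 - (3 + 4) = -4 - 1*7 = -4 - 7 = -11)
u(S, W) = -55 (u(S, W) = -11*5 = -55)
l(j, L) = 6/L
l(56 + 225, u(18, -21)) - 1*485395 = 6/(-55) - 1*485395 = 6*(-1/55) - 485395 = -6/55 - 485395 = -26696731/55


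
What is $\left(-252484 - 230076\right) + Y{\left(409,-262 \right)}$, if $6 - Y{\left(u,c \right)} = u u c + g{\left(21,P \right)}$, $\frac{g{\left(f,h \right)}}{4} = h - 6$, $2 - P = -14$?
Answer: $43345028$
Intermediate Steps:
$P = 16$ ($P = 2 - -14 = 2 + 14 = 16$)
$g{\left(f,h \right)} = -24 + 4 h$ ($g{\left(f,h \right)} = 4 \left(h - 6\right) = 4 \left(-6 + h\right) = -24 + 4 h$)
$Y{\left(u,c \right)} = -34 - c u^{2}$ ($Y{\left(u,c \right)} = 6 - \left(u u c + \left(-24 + 4 \cdot 16\right)\right) = 6 - \left(u^{2} c + \left(-24 + 64\right)\right) = 6 - \left(c u^{2} + 40\right) = 6 - \left(40 + c u^{2}\right) = -34 - c u^{2}$)
$\left(-252484 - 230076\right) + Y{\left(409,-262 \right)} = \left(-252484 - 230076\right) - \left(34 - 262 \cdot 409^{2}\right) = -482560 - \left(34 - 43827622\right) = -482560 + \left(-34 + 43827622\right) = -482560 + 43827588 = 43345028$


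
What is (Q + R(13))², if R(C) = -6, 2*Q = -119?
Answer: 17161/4 ≈ 4290.3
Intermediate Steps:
Q = -119/2 (Q = (½)*(-119) = -119/2 ≈ -59.500)
(Q + R(13))² = (-119/2 - 6)² = (-131/2)² = 17161/4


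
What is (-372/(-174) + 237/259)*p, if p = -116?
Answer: -91724/259 ≈ -354.15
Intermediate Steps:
(-372/(-174) + 237/259)*p = (-372/(-174) + 237/259)*(-116) = (-372*(-1/174) + 237*(1/259))*(-116) = (62/29 + 237/259)*(-116) = (22931/7511)*(-116) = -91724/259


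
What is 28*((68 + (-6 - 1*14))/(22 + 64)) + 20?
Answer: 1532/43 ≈ 35.628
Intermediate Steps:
28*((68 + (-6 - 1*14))/(22 + 64)) + 20 = 28*((68 + (-6 - 14))/86) + 20 = 28*((68 - 20)*(1/86)) + 20 = 28*(48*(1/86)) + 20 = 28*(24/43) + 20 = 672/43 + 20 = 1532/43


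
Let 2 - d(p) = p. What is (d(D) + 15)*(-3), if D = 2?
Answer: -45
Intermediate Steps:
d(p) = 2 - p
(d(D) + 15)*(-3) = ((2 - 1*2) + 15)*(-3) = ((2 - 2) + 15)*(-3) = (0 + 15)*(-3) = 15*(-3) = -45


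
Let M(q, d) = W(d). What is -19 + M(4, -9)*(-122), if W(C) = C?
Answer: 1079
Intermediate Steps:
M(q, d) = d
-19 + M(4, -9)*(-122) = -19 - 9*(-122) = -19 + 1098 = 1079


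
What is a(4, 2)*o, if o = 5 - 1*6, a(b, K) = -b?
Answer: 4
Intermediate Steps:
o = -1 (o = 5 - 6 = -1)
a(4, 2)*o = -1*4*(-1) = -4*(-1) = 4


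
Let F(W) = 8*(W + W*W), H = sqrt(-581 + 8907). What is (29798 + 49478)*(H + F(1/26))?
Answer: 4280904/169 + 79276*sqrt(8326) ≈ 7.2590e+6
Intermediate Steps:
H = sqrt(8326) ≈ 91.247
F(W) = 8*W + 8*W**2 (F(W) = 8*(W + W**2) = 8*W + 8*W**2)
(29798 + 49478)*(H + F(1/26)) = (29798 + 49478)*(sqrt(8326) + 8*(1 + 1/26)/26) = 79276*(sqrt(8326) + 8*(1/26)*(1 + 1/26)) = 79276*(sqrt(8326) + 8*(1/26)*(27/26)) = 79276*(sqrt(8326) + 54/169) = 79276*(54/169 + sqrt(8326)) = 4280904/169 + 79276*sqrt(8326)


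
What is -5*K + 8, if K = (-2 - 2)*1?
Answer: 28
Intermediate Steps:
K = -4 (K = -4*1 = -4)
-5*K + 8 = -5*(-4) + 8 = 20 + 8 = 28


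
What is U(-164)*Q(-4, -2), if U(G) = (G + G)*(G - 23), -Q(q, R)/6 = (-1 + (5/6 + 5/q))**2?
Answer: -2215763/3 ≈ -7.3859e+5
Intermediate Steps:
Q(q, R) = -6*(-1/6 + 5/q)**2 (Q(q, R) = -6*(-1 + (5/6 + 5/q))**2 = -6*(-1/6 + 5/q)**2)
U(G) = 2*G*(-23 + G) (U(G) = (2*G)*(-23 + G) = 2*G*(-23 + G))
U(-164)*Q(-4, -2) = (2*(-164)*(-23 - 164))*(-1/6*(-30 - 4)**2/(-4)**2) = (2*(-164)*(-187))*(-1/6*1/16*(-34)**2) = 61336*(-1/6*1/16*1156) = 61336*(-289/24) = -2215763/3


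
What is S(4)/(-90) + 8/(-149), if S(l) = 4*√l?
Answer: -956/6705 ≈ -0.14258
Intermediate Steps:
S(4)/(-90) + 8/(-149) = (4*√4)/(-90) + 8/(-149) = (4*2)*(-1/90) + 8*(-1/149) = 8*(-1/90) - 8/149 = -4/45 - 8/149 = -956/6705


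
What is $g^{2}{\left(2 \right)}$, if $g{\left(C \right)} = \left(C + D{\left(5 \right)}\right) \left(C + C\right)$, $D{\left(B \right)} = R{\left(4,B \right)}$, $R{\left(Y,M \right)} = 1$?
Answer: $144$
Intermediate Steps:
$D{\left(B \right)} = 1$
$g{\left(C \right)} = 2 C \left(1 + C\right)$ ($g{\left(C \right)} = \left(C + 1\right) \left(C + C\right) = \left(1 + C\right) 2 C = 2 C \left(1 + C\right)$)
$g^{2}{\left(2 \right)} = \left(2 \cdot 2 \left(1 + 2\right)\right)^{2} = \left(2 \cdot 2 \cdot 3\right)^{2} = 12^{2} = 144$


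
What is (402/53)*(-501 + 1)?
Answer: -201000/53 ≈ -3792.5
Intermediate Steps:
(402/53)*(-501 + 1) = (402*(1/53))*(-500) = (402/53)*(-500) = -201000/53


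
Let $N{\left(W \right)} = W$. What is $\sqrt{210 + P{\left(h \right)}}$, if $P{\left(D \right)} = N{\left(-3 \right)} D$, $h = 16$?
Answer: $9 \sqrt{2} \approx 12.728$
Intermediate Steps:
$P{\left(D \right)} = - 3 D$
$\sqrt{210 + P{\left(h \right)}} = \sqrt{210 - 48} = \sqrt{162} = 9 \sqrt{2}$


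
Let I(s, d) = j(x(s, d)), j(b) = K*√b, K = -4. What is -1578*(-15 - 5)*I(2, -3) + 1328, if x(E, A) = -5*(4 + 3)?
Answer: 1328 - 126240*I*√35 ≈ 1328.0 - 7.4685e+5*I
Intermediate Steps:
x(E, A) = -35 (x(E, A) = -5*7 = -35)
j(b) = -4*√b
I(s, d) = -4*I*√35
-1578*(-15 - 5)*I(2, -3) + 1328 = -1578*(-15 - 5)*(-4*I*√35) + 1328 = -(-31560)*(-4*I*√35) + 1328 = -126240*I*√35 + 1328 = 1328 - 126240*I*√35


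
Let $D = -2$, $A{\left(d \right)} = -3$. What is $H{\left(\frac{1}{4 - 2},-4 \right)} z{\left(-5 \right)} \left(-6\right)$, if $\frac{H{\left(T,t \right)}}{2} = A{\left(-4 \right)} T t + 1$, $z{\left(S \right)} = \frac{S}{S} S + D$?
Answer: $588$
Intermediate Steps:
$z{\left(S \right)} = -2 + S$ ($z{\left(S \right)} = \frac{S}{S} S - 2 = 1 S - 2 = S - 2 = -2 + S$)
$H{\left(T,t \right)} = 2 - 6 T t$ ($H{\left(T,t \right)} = 2 \left(- 3 T t + 1\right) = 2 \left(1 - 3 T t\right) = 2 - 6 T t$)
$H{\left(\frac{1}{4 - 2},-4 \right)} z{\left(-5 \right)} \left(-6\right) = \left(2 - 6 \frac{1}{4 - 2} \left(-4\right)\right) \left(-2 - 5\right) \left(-6\right) = \left(2 - 6 \cdot \frac{1}{2} \left(-4\right)\right) \left(-7\right) \left(-6\right) = \left(2 - 3 \left(-4\right)\right) \left(-7\right) \left(-6\right) = \left(2 + 12\right) \left(-7\right) \left(-6\right) = 14 \left(-7\right) \left(-6\right) = \left(-98\right) \left(-6\right) = 588$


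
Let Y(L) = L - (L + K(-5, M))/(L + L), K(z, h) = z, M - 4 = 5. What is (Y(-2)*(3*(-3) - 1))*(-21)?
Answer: -1575/2 ≈ -787.50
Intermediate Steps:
M = 9 (M = 4 + 5 = 9)
Y(L) = L - (-5 + L)/(2*L) (Y(L) = L - (L - 5)/(L + L) = L - (-5 + L)/(2*L))
(Y(-2)*(3*(-3) - 1))*(-21) = ((-1/2 - 2 + (5/2)/(-2))*(3*(-3) - 1))*(-21) = ((-1/2 - 2 + (5/2)*(-1/2))*(-9 - 1))*(-21) = ((-1/2 - 2 - 5/4)*(-10))*(-21) = -15/4*(-10)*(-21) = (75/2)*(-21) = -1575/2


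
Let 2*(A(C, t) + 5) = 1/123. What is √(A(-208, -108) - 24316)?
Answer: I*√1471809390/246 ≈ 155.95*I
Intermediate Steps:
A(C, t) = -1229/246 (A(C, t) = -5 + (½)/123 = -5 + (½)*(1/123) = -5 + 1/246 = -1229/246)
√(A(-208, -108) - 24316) = √(-1229/246 - 24316) = √(-5982965/246) = I*√1471809390/246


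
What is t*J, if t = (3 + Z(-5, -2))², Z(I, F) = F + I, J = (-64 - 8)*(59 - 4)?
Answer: -63360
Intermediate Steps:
J = -3960 (J = -72*55 = -3960)
t = 16 (t = (3 + (-2 - 5))² = (3 - 7)² = (-4)² = 16)
t*J = 16*(-3960) = -63360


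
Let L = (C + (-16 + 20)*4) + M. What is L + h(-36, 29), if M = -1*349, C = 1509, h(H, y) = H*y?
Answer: 132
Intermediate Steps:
M = -349
L = 1176 (L = (1509 + (-16 + 20)*4) - 349 = (1509 + 4*4) - 349 = (1509 + 16) - 349 = 1525 - 349 = 1176)
L + h(-36, 29) = 1176 - 36*29 = 1176 - 1044 = 132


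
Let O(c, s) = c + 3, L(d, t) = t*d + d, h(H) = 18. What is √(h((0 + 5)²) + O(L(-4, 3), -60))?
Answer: √5 ≈ 2.2361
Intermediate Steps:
L(d, t) = d + d*t (L(d, t) = d*t + d = d + d*t)
O(c, s) = 3 + c
√(h((0 + 5)²) + O(L(-4, 3), -60)) = √(18 + (3 - 4*(1 + 3))) = √(18 + (3 - 4*4)) = √(18 + (3 - 16)) = √(18 - 13) = √5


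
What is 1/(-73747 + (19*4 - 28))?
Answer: -1/73699 ≈ -1.3569e-5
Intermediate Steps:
1/(-73747 + (19*4 - 28)) = 1/(-73747 + (76 - 28)) = 1/(-73747 + 48) = 1/(-73699) = -1/73699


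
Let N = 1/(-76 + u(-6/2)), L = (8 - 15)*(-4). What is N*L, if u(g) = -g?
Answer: -28/73 ≈ -0.38356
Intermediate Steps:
L = 28 (L = -7*(-4) = 28)
N = -1/73 (N = 1/(-76 - (-6)/2) = 1/(-76 - 1*(-3)) = 1/(-76 + 3) = 1/(-73) = -1/73 ≈ -0.013699)
N*L = -1/73*28 = -28/73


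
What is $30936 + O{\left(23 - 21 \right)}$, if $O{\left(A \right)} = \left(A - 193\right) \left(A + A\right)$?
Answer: $30172$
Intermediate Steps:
$O{\left(A \right)} = 2 A \left(-193 + A\right)$ ($O{\left(A \right)} = \left(-193 + A\right) 2 A = 2 A \left(-193 + A\right)$)
$30936 + O{\left(23 - 21 \right)} = 30936 + 2 \left(23 - 21\right) \left(-193 + \left(23 - 21\right)\right) = 30936 + 2 \cdot 2 \left(-193 + 2\right) = 30936 + 2 \cdot 2 \left(-191\right) = 30936 - 764 = 30172$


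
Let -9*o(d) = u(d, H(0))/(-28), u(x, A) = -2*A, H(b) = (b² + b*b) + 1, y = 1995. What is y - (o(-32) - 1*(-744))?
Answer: 157627/126 ≈ 1251.0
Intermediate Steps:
H(b) = 1 + 2*b² (H(b) = (b² + b²) + 1 = 2*b² + 1 = 1 + 2*b²)
o(d) = -1/126 (o(d) = -(-2*(1 + 2*0²))/(9*(-28)) = -(-2*(1 + 2*0))*(-1)/(9*28) = -(-2*(1 + 0))*(-1)/(9*28) = -(-2*1)*(-1)/(9*28) = -(-2)*(-1)/(9*28) = -⅑*1/14 = -1/126)
y - (o(-32) - 1*(-744)) = 1995 - (-1/126 - 1*(-744)) = 1995 - (-1/126 + 744) = 1995 - 1*93743/126 = 1995 - 93743/126 = 157627/126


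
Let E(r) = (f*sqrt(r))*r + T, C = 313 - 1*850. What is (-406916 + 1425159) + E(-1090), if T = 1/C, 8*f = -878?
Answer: 546796490/537 + 239255*I*sqrt(1090)/2 ≈ 1.0182e+6 + 3.9495e+6*I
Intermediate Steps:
f = -439/4 (f = (1/8)*(-878) = -439/4 ≈ -109.75)
C = -537 (C = 313 - 850 = -537)
T = -1/537 (T = 1/(-537) = -1/537 ≈ -0.0018622)
E(r) = -1/537 - 439*r**(3/2)/4 (E(r) = (-439*sqrt(r)/4)*r - 1/537 = -439*r**(3/2)/4 - 1/537 = -1/537 - 439*r**(3/2)/4)
(-406916 + 1425159) + E(-1090) = (-406916 + 1425159) + (-1/537 - (-239255)*I*sqrt(1090)/2) = 1018243 + (-1/537 - (-239255)*I*sqrt(1090)/2) = 1018243 + (-1/537 + 239255*I*sqrt(1090)/2) = 546796490/537 + 239255*I*sqrt(1090)/2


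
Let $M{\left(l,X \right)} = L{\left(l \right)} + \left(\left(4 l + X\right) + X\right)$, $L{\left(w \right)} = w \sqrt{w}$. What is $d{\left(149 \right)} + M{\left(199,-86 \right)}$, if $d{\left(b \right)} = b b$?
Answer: $22825 + 199 \sqrt{199} \approx 25632.0$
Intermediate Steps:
$L{\left(w \right)} = w^{\frac{3}{2}}$
$M{\left(l,X \right)} = l^{\frac{3}{2}} + 2 X + 4 l$ ($M{\left(l,X \right)} = l^{\frac{3}{2}} + \left(\left(4 l + X\right) + X\right) = l^{\frac{3}{2}} + \left(\left(X + 4 l\right) + X\right) = l^{\frac{3}{2}} + \left(2 X + 4 l\right) = l^{\frac{3}{2}} + 2 X + 4 l$)
$d{\left(b \right)} = b^{2}$
$d{\left(149 \right)} + M{\left(199,-86 \right)} = 149^{2} + \left(199^{\frac{3}{2}} + 2 \left(-86\right) + 4 \cdot 199\right) = 22201 + \left(199 \sqrt{199} - 172 + 796\right) = 22201 + \left(624 + 199 \sqrt{199}\right) = 22825 + 199 \sqrt{199}$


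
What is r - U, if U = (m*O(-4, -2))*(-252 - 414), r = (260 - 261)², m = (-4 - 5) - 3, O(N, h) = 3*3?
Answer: -71927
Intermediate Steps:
O(N, h) = 9
m = -12 (m = -9 - 3 = -12)
r = 1 (r = (-1)² = 1)
U = 71928 (U = (-12*9)*(-252 - 414) = -108*(-666) = 71928)
r - U = 1 - 1*71928 = 1 - 71928 = -71927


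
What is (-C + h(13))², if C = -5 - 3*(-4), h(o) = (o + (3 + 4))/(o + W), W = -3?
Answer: 25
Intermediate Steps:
h(o) = (7 + o)/(-3 + o) (h(o) = (o + (3 + 4))/(o - 3) = (o + 7)/(-3 + o) = (7 + o)/(-3 + o))
C = 7 (C = -5 + 12 = 7)
(-C + h(13))² = (-1*7 + (7 + 13)/(-3 + 13))² = (-7 + 20/10)² = (-7 + (⅒)*20)² = (-7 + 2)² = (-5)² = 25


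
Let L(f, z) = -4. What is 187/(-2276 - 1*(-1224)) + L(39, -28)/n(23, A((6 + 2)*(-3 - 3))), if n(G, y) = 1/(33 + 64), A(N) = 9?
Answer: -408363/1052 ≈ -388.18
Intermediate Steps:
n(G, y) = 1/97
187/(-2276 - 1*(-1224)) + L(39, -28)/n(23, A((6 + 2)*(-3 - 3))) = 187/(-2276 - 1*(-1224)) - 4/1/97 = 187/(-2276 + 1224) - 4*97 = 187/(-1052) - 388 = 187*(-1/1052) - 388 = -187/1052 - 388 = -408363/1052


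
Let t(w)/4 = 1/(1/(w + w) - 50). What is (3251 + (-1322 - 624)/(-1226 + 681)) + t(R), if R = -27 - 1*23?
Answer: 8870260741/2725545 ≈ 3254.5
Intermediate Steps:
R = -50 (R = -27 - 23 = -50)
t(w) = 4/(-50 + 1/(2*w)) (t(w) = 4/(1/(w + w) - 50) = 4/(1/(2*w) - 50) = 4/(-50 + 1/(2*w)))
(3251 + (-1322 - 624)/(-1226 + 681)) + t(R) = (3251 + (-1322 - 624)/(-1226 + 681)) - 8*(-50)/(-1 + 100*(-50)) = (3251 - 1946/(-545)) - 8*(-50)/(-1 - 5000) = (3251 - 1946*(-1/545)) - 8*(-50)/(-5001) = (3251 + 1946/545) - 8*(-50)*(-1/5001) = 1773741/545 - 400/5001 = 8870260741/2725545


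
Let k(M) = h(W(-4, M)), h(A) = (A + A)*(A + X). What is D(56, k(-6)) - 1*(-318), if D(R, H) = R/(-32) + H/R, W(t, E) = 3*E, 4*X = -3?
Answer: 18385/56 ≈ 328.30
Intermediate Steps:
X = -¾ (X = (¼)*(-3) = -¾ ≈ -0.75000)
h(A) = 2*A*(-¾ + A) (h(A) = (A + A)*(A - ¾) = (2*A)*(-¾ + A) = 2*A*(-¾ + A))
k(M) = 3*M*(-3 + 12*M)/2 (k(M) = (3*M)*(-3 + 4*(3*M))/2 = (3*M)*(-3 + 12*M)/2 = 3*M*(-3 + 12*M)/2)
D(R, H) = -R/32 + H/R (D(R, H) = R*(-1/32) + H/R = -R/32 + H/R)
D(56, k(-6)) - 1*(-318) = (-1/32*56 + ((9/2)*(-6)*(-1 + 4*(-6)))/56) - 1*(-318) = (-7/4 + ((9/2)*(-6)*(-1 - 24))*(1/56)) + 318 = (-7/4 + ((9/2)*(-6)*(-25))*(1/56)) + 318 = (-7/4 + 675*(1/56)) + 318 = (-7/4 + 675/56) + 318 = 577/56 + 318 = 18385/56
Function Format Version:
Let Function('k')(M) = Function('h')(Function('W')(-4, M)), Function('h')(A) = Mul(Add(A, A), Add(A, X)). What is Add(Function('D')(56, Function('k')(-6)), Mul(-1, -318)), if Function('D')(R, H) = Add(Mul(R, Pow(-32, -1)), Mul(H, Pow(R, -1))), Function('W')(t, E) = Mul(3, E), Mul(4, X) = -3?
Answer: Rational(18385, 56) ≈ 328.30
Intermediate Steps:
X = Rational(-3, 4) (X = Mul(Rational(1, 4), -3) = Rational(-3, 4) ≈ -0.75000)
Function('h')(A) = Mul(2, A, Add(Rational(-3, 4), A)) (Function('h')(A) = Mul(Add(A, A), Add(A, Rational(-3, 4))) = Mul(Mul(2, A), Add(Rational(-3, 4), A)) = Mul(2, A, Add(Rational(-3, 4), A)))
Function('k')(M) = Mul(Rational(3, 2), M, Add(-3, Mul(12, M))) (Function('k')(M) = Mul(Rational(1, 2), Mul(3, M), Add(-3, Mul(4, Mul(3, M)))) = Mul(Rational(1, 2), Mul(3, M), Add(-3, Mul(12, M))) = Mul(Rational(3, 2), M, Add(-3, Mul(12, M))))
Function('D')(R, H) = Add(Mul(Rational(-1, 32), R), Mul(H, Pow(R, -1))) (Function('D')(R, H) = Add(Mul(R, Rational(-1, 32)), Mul(H, Pow(R, -1))) = Add(Mul(Rational(-1, 32), R), Mul(H, Pow(R, -1))))
Add(Function('D')(56, Function('k')(-6)), Mul(-1, -318)) = Add(Add(Mul(Rational(-1, 32), 56), Mul(Mul(Rational(9, 2), -6, Add(-1, Mul(4, -6))), Pow(56, -1))), Mul(-1, -318)) = Add(Add(Rational(-7, 4), Mul(Mul(Rational(9, 2), -6, Add(-1, -24)), Rational(1, 56))), 318) = Add(Add(Rational(-7, 4), Mul(Mul(Rational(9, 2), -6, -25), Rational(1, 56))), 318) = Add(Add(Rational(-7, 4), Mul(675, Rational(1, 56))), 318) = Add(Add(Rational(-7, 4), Rational(675, 56)), 318) = Add(Rational(577, 56), 318) = Rational(18385, 56)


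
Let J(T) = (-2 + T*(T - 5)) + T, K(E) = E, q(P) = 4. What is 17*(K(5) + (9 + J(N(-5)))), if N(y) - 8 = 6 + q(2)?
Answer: 4488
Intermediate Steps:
N(y) = 18 (N(y) = 8 + (6 + 4) = 8 + 10 = 18)
J(T) = -2 + T + T*(-5 + T) (J(T) = (-2 + T*(-5 + T)) + T = -2 + T + T*(-5 + T))
17*(K(5) + (9 + J(N(-5)))) = 17*(5 + (9 + (-2 + 18² - 4*18))) = 17*(5 + (9 + (-2 + 324 - 72))) = 17*(5 + (9 + 250)) = 17*(5 + 259) = 17*264 = 4488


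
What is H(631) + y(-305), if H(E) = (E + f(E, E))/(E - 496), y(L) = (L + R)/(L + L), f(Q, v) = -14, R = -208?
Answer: 17825/3294 ≈ 5.4114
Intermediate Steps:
y(L) = (-208 + L)/(2*L) (y(L) = (L - 208)/(L + L) = (-208 + L)/((2*L)) = (-208 + L)*(1/(2*L)) = (-208 + L)/(2*L))
H(E) = (-14 + E)/(-496 + E) (H(E) = (E - 14)/(E - 496) = (-14 + E)/(-496 + E))
H(631) + y(-305) = (-14 + 631)/(-496 + 631) + (1/2)*(-208 - 305)/(-305) = 617/135 + (1/2)*(-1/305)*(-513) = (1/135)*617 + 513/610 = 617/135 + 513/610 = 17825/3294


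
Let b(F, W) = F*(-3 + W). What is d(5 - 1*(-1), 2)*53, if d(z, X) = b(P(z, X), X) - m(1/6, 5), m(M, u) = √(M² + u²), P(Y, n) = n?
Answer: -106 - 53*√901/6 ≈ -371.15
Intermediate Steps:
d(z, X) = -√901/6 + X*(-3 + X) (d(z, X) = X*(-3 + X) - √((1/6)² + 5²) = X*(-3 + X) - √((1*(⅙))² + 25) = X*(-3 + X) - √((⅙)² + 25) = X*(-3 + X) - √(1/36 + 25) = X*(-3 + X) - √(901/36) = X*(-3 + X) - √901/6 = -√901/6 + X*(-3 + X))
d(5 - 1*(-1), 2)*53 = (-√901/6 + 2*(-3 + 2))*53 = (-√901/6 + 2*(-1))*53 = (-√901/6 - 2)*53 = (-2 - √901/6)*53 = -106 - 53*√901/6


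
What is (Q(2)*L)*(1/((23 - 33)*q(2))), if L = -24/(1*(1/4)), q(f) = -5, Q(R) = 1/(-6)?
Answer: 8/25 ≈ 0.32000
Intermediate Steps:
Q(R) = -⅙
L = -96 (L = -24/(1*(1*(¼))) = -24/(1*(¼)) = -24/¼ = -24*4 = -96)
(Q(2)*L)*(1/((23 - 33)*q(2))) = (-⅙*(-96))*(1/((23 - 33)*(-5))) = 16*(-⅕/(-10)) = 16*(-⅒*(-⅕)) = 16*(1/50) = 8/25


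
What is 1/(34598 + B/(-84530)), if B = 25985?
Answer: 16906/584908591 ≈ 2.8904e-5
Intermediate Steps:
1/(34598 + B/(-84530)) = 1/(34598 + 25985/(-84530)) = 1/(34598 + 25985*(-1/84530)) = 1/(34598 - 5197/16906) = 1/(584908591/16906) = 16906/584908591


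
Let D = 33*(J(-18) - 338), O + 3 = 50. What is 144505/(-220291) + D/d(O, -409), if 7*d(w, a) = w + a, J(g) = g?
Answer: 9031769933/39872671 ≈ 226.52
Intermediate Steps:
O = 47 (O = -3 + 50 = 47)
d(w, a) = a/7 + w/7 (d(w, a) = (w + a)/7 = (a + w)/7 = a/7 + w/7)
D = -11748 (D = 33*(-18 - 338) = 33*(-356) = -11748)
144505/(-220291) + D/d(O, -409) = 144505/(-220291) - 11748/((⅐)*(-409) + (⅐)*47) = 144505*(-1/220291) - 11748/(-409/7 + 47/7) = -144505/220291 - 11748/(-362/7) = -144505/220291 - 11748*(-7/362) = -144505/220291 + 41118/181 = 9031769933/39872671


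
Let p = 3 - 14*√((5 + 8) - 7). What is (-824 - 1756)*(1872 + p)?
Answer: -4837500 + 36120*√6 ≈ -4.7490e+6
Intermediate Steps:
p = 3 - 14*√6 (p = 3 - 14*√(13 - 7) = 3 - 14*√6 ≈ -31.293)
(-824 - 1756)*(1872 + p) = (-824 - 1756)*(1872 + (3 - 14*√6)) = -2580*(1875 - 14*√6) = -4837500 + 36120*√6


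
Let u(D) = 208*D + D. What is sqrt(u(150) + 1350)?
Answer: 10*sqrt(327) ≈ 180.83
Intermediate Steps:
u(D) = 209*D
sqrt(u(150) + 1350) = sqrt(209*150 + 1350) = sqrt(31350 + 1350) = sqrt(32700) = 10*sqrt(327)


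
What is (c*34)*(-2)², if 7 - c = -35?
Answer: 5712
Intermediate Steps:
c = 42 (c = 7 - 1*(-35) = 7 + 35 = 42)
(c*34)*(-2)² = (42*34)*(-2)² = 1428*4 = 5712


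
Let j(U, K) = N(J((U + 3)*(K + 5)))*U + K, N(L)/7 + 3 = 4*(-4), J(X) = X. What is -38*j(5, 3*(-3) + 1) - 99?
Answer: 25475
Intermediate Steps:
N(L) = -133 (N(L) = -21 + 7*(4*(-4)) = -21 + 7*(-16) = -21 - 112 = -133)
j(U, K) = K - 133*U (j(U, K) = -133*U + K = K - 133*U)
-38*j(5, 3*(-3) + 1) - 99 = -38*((3*(-3) + 1) - 133*5) - 99 = -38*((-9 + 1) - 665) - 99 = -38*(-8 - 665) - 99 = -38*(-673) - 99 = 25574 - 99 = 25475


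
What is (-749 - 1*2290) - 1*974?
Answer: -4013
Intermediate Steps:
(-749 - 1*2290) - 1*974 = (-749 - 2290) - 974 = -3039 - 974 = -4013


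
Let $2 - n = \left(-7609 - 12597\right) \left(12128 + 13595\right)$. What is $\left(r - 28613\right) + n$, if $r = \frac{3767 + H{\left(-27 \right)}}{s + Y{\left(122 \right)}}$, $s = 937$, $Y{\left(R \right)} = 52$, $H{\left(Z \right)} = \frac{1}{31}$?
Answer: $\frac{15934412212271}{30659} \approx 5.1973 \cdot 10^{8}$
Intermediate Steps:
$H{\left(Z \right)} = \frac{1}{31}$
$r = \frac{116778}{30659}$ ($r = \frac{3767 + \frac{1}{31}}{937 + 52} = \frac{116778}{31 \cdot 989} = \frac{116778}{31} \cdot \frac{1}{989} = \frac{116778}{30659} \approx 3.8089$)
$n = 519758940$ ($n = 2 - \left(-7609 - 12597\right) \left(12128 + 13595\right) = 2 - \left(-20206\right) 25723 = 2 - -519758938 = 2 + 519758938 = 519758940$)
$\left(r - 28613\right) + n = \left(\frac{116778}{30659} - 28613\right) + 519758940 = - \frac{877129189}{30659} + 519758940 = \frac{15934412212271}{30659}$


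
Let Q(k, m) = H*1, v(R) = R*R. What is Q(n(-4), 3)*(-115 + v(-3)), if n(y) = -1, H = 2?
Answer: -212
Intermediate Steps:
v(R) = R**2
Q(k, m) = 2 (Q(k, m) = 2*1 = 2)
Q(n(-4), 3)*(-115 + v(-3)) = 2*(-115 + (-3)**2) = 2*(-115 + 9) = 2*(-106) = -212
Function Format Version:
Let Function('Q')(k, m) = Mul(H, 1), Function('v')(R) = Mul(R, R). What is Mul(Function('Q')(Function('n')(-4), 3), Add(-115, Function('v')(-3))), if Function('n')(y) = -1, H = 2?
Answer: -212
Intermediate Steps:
Function('v')(R) = Pow(R, 2)
Function('Q')(k, m) = 2 (Function('Q')(k, m) = Mul(2, 1) = 2)
Mul(Function('Q')(Function('n')(-4), 3), Add(-115, Function('v')(-3))) = Mul(2, Add(-115, Pow(-3, 2))) = Mul(2, Add(-115, 9)) = Mul(2, -106) = -212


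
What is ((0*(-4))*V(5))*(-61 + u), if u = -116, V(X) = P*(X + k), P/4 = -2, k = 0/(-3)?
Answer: 0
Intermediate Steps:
k = 0 (k = 0*(-⅓) = 0)
P = -8 (P = 4*(-2) = -8)
V(X) = -8*X (V(X) = -8*(X + 0) = -8*X)
((0*(-4))*V(5))*(-61 + u) = ((0*(-4))*(-8*5))*(-61 - 116) = (0*(-40))*(-177) = 0*(-177) = 0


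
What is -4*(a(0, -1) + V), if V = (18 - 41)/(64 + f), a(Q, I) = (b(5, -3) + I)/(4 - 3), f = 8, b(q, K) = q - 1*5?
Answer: 95/18 ≈ 5.2778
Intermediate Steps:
b(q, K) = -5 + q (b(q, K) = q - 5 = -5 + q)
a(Q, I) = I (a(Q, I) = ((-5 + 5) + I)/(4 - 3) = (0 + I)/1 = I*1 = I)
V = -23/72 (V = (18 - 41)/(64 + 8) = -23/72 ≈ -0.31944)
-4*(a(0, -1) + V) = -4*(-1 - 23/72) = -4*(-95/72) = 95/18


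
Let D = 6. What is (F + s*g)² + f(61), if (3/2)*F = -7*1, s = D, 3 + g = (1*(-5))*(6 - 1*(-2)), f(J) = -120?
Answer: 619864/9 ≈ 68874.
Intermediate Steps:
g = -43 (g = -3 + (1*(-5))*(6 - 1*(-2)) = -3 - 5*(6 + 2) = -3 - 5*8 = -3 - 40 = -43)
s = 6
F = -14/3 (F = 2*(-7*1)/3 = (⅔)*(-7) = -14/3 ≈ -4.6667)
(F + s*g)² + f(61) = (-14/3 + 6*(-43))² - 120 = (-14/3 - 258)² - 120 = (-788/3)² - 120 = 620944/9 - 120 = 619864/9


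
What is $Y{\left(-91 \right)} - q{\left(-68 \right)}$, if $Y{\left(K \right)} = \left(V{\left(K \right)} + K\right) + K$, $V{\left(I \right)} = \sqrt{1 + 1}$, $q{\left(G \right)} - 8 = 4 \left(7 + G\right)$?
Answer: $54 + \sqrt{2} \approx 55.414$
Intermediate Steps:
$q{\left(G \right)} = 36 + 4 G$ ($q{\left(G \right)} = 8 + 4 \left(7 + G\right) = 8 + \left(28 + 4 G\right) = 36 + 4 G$)
$V{\left(I \right)} = \sqrt{2}$
$Y{\left(K \right)} = \sqrt{2} + 2 K$ ($Y{\left(K \right)} = \left(\sqrt{2} + K\right) + K = \left(K + \sqrt{2}\right) + K = \sqrt{2} + 2 K$)
$Y{\left(-91 \right)} - q{\left(-68 \right)} = \left(\sqrt{2} + 2 \left(-91\right)\right) - \left(36 + 4 \left(-68\right)\right) = \left(\sqrt{2} - 182\right) - \left(36 - 272\right) = \left(-182 + \sqrt{2}\right) - -236 = \left(-182 + \sqrt{2}\right) + 236 = 54 + \sqrt{2}$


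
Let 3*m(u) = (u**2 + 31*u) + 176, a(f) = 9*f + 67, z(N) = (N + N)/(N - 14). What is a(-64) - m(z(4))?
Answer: -41971/75 ≈ -559.61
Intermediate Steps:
z(N) = 2*N/(-14 + N) (z(N) = (2*N)/(-14 + N) = 2*N/(-14 + N))
a(f) = 67 + 9*f
m(u) = 176/3 + u**2/3 + 31*u/3 (m(u) = ((u**2 + 31*u) + 176)/3 = (176 + u**2 + 31*u)/3 = 176/3 + u**2/3 + 31*u/3)
a(-64) - m(z(4)) = (67 + 9*(-64)) - (176/3 + (2*4/(-14 + 4))**2/3 + 31*(2*4/(-14 + 4))/3) = (67 - 576) - (176/3 + (2*4/(-10))**2/3 + 31*(2*4/(-10))/3) = -509 - (176/3 + (2*4*(-1/10))**2/3 + 31*(2*4*(-1/10))/3) = -509 - (176/3 + (-4/5)**2/3 + (31/3)*(-4/5)) = -509 - (176/3 + (1/3)*(16/25) - 124/15) = -509 - (176/3 + 16/75 - 124/15) = -509 - 1*3796/75 = -509 - 3796/75 = -41971/75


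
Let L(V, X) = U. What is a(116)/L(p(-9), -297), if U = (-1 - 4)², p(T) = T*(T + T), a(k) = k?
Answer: 116/25 ≈ 4.6400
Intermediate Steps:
p(T) = 2*T² (p(T) = T*(2*T) = 2*T²)
U = 25 (U = (-5)² = 25)
L(V, X) = 25
a(116)/L(p(-9), -297) = 116/25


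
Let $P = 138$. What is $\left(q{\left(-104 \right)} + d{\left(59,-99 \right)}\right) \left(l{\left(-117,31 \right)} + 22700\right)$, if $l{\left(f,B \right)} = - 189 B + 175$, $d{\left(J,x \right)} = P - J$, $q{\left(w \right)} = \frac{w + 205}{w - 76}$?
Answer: $\frac{20020742}{15} \approx 1.3347 \cdot 10^{6}$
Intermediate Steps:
$q{\left(w \right)} = \frac{205 + w}{-76 + w}$
$d{\left(J,x \right)} = 138 - J$
$l{\left(f,B \right)} = 175 - 189 B$
$\left(q{\left(-104 \right)} + d{\left(59,-99 \right)}\right) \left(l{\left(-117,31 \right)} + 22700\right) = \left(\frac{205 - 104}{-76 - 104} + \left(138 - 59\right)\right) \left(\left(175 - 5859\right) + 22700\right) = \left(\frac{1}{-180} \cdot 101 + \left(138 - 59\right)\right) \left(\left(175 - 5859\right) + 22700\right) = \left(\left(- \frac{1}{180}\right) 101 + 79\right) \left(-5684 + 22700\right) = \left(- \frac{101}{180} + 79\right) 17016 = \frac{14119}{180} \cdot 17016 = \frac{20020742}{15}$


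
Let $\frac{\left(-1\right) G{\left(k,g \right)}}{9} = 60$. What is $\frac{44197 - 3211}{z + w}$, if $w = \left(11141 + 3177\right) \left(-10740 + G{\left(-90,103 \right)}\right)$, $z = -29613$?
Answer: $- \frac{1518}{5982839} \approx -0.00025373$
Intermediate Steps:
$G{\left(k,g \right)} = -540$ ($G{\left(k,g \right)} = \left(-9\right) 60 = -540$)
$w = -161507040$ ($w = \left(11141 + 3177\right) \left(-10740 - 540\right) = 14318 \left(-11280\right) = -161507040$)
$\frac{44197 - 3211}{z + w} = \frac{44197 - 3211}{-29613 - 161507040} = \frac{40986}{-161536653} = 40986 \left(- \frac{1}{161536653}\right) = - \frac{1518}{5982839}$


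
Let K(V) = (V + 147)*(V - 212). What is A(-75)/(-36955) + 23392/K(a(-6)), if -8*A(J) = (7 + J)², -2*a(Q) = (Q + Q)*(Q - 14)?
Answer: -214817542/82816155 ≈ -2.5939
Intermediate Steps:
a(Q) = -Q*(-14 + Q) (a(Q) = -(Q + Q)*(Q - 14)/2 = -2*Q*(-14 + Q)/2 = -Q*(-14 + Q))
K(V) = (-212 + V)*(147 + V) (K(V) = (147 + V)*(-212 + V) = (-212 + V)*(147 + V))
A(J) = -(7 + J)²/8
A(-75)/(-36955) + 23392/K(a(-6)) = -(7 - 75)²/8/(-36955) + 23392/(-31164 + (-6*(14 - 1*(-6)))² - (-390)*(14 - 1*(-6))) = -⅛*(-68)²*(-1/36955) + 23392/(-31164 + (-6*(14 + 6))² - (-390)*(14 + 6)) = -⅛*4624*(-1/36955) + 23392/(-31164 + (-6*20)² - (-390)*20) = -578*(-1/36955) + 23392/(-31164 + (-120)² - 65*(-120)) = 578/36955 + 23392/(-31164 + 14400 + 7800) = 578/36955 + 23392/(-8964) = 578/36955 + 23392*(-1/8964) = 578/36955 - 5848/2241 = -214817542/82816155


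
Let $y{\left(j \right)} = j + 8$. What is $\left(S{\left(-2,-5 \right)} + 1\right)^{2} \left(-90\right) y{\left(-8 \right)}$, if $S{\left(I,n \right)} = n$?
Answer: $0$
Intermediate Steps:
$y{\left(j \right)} = 8 + j$
$\left(S{\left(-2,-5 \right)} + 1\right)^{2} \left(-90\right) y{\left(-8 \right)} = \left(-5 + 1\right)^{2} \left(-90\right) \left(8 - 8\right) = \left(-4\right)^{2} \left(-90\right) 0 = 16 \left(-90\right) 0 = \left(-1440\right) 0 = 0$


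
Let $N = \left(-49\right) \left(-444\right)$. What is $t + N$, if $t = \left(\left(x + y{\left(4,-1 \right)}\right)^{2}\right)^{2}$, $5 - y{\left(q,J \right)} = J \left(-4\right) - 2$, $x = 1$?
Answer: $22012$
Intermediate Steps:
$y{\left(q,J \right)} = 7 + 4 J$ ($y{\left(q,J \right)} = 5 - \left(J \left(-4\right) - 2\right) = 5 - \left(- 4 J - 2\right) = 5 - \left(-2 - 4 J\right) = 5 + \left(2 + 4 J\right) = 7 + 4 J$)
$t = 256$ ($t = \left(\left(1 + \left(7 + 4 \left(-1\right)\right)\right)^{2}\right)^{2} = \left(\left(1 + \left(7 - 4\right)\right)^{2}\right)^{2} = \left(\left(1 + 3\right)^{2}\right)^{2} = \left(4^{2}\right)^{2} = 16^{2} = 256$)
$N = 21756$
$t + N = 256 + 21756 = 22012$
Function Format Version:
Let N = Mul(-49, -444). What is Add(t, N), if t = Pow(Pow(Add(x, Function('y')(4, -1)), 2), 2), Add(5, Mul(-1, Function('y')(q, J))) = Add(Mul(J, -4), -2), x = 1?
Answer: 22012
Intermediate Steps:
Function('y')(q, J) = Add(7, Mul(4, J)) (Function('y')(q, J) = Add(5, Mul(-1, Add(Mul(J, -4), -2))) = Add(5, Mul(-1, Add(Mul(-4, J), -2))) = Add(5, Mul(-1, Add(-2, Mul(-4, J)))) = Add(5, Add(2, Mul(4, J))) = Add(7, Mul(4, J)))
t = 256 (t = Pow(Pow(Add(1, Add(7, Mul(4, -1))), 2), 2) = Pow(Pow(Add(1, Add(7, -4)), 2), 2) = Pow(Pow(Add(1, 3), 2), 2) = Pow(Pow(4, 2), 2) = Pow(16, 2) = 256)
N = 21756
Add(t, N) = Add(256, 21756) = 22012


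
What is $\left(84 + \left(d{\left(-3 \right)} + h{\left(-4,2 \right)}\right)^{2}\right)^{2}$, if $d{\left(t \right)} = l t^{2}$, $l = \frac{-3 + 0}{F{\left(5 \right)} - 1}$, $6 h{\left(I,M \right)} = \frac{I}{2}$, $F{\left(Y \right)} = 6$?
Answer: $\frac{691479616}{50625} \approx 13659.0$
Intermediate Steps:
$h{\left(I,M \right)} = \frac{I}{12}$ ($h{\left(I,M \right)} = \frac{I \frac{1}{2}}{6} = \frac{\frac{1}{2} I}{6} = \frac{I}{12}$)
$l = - \frac{3}{5}$ ($l = \frac{-3 + 0}{6 - 1} = - \frac{3}{5} \approx -0.6$)
$d{\left(t \right)} = - \frac{3 t^{2}}{5}$
$\left(84 + \left(d{\left(-3 \right)} + h{\left(-4,2 \right)}\right)^{2}\right)^{2} = \left(84 + \left(- \frac{3 \left(-3\right)^{2}}{5} + \frac{1}{12} \left(-4\right)\right)^{2}\right)^{2} = \left(84 + \left(\left(- \frac{3}{5}\right) 9 - \frac{1}{3}\right)^{2}\right)^{2} = \left(84 + \left(- \frac{27}{5} - \frac{1}{3}\right)^{2}\right)^{2} = \left(84 + \left(- \frac{86}{15}\right)^{2}\right)^{2} = \left(84 + \frac{7396}{225}\right)^{2} = \left(\frac{26296}{225}\right)^{2} = \frac{691479616}{50625}$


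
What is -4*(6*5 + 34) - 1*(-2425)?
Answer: 2169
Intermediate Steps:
-4*(6*5 + 34) - 1*(-2425) = -4*(30 + 34) + 2425 = -4*64 + 2425 = -256 + 2425 = 2169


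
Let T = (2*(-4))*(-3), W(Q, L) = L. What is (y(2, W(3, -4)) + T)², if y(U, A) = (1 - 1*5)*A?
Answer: 1600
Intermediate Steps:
y(U, A) = -4*A (y(U, A) = (1 - 5)*A = -4*A)
T = 24 (T = -8*(-3) = 24)
(y(2, W(3, -4)) + T)² = (-4*(-4) + 24)² = (16 + 24)² = 40² = 1600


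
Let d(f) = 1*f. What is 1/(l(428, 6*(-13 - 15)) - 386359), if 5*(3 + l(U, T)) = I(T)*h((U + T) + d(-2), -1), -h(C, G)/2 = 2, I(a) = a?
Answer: -5/1931138 ≈ -2.5891e-6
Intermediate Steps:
d(f) = f
h(C, G) = -4 (h(C, G) = -2*2 = -4)
l(U, T) = -3 - 4*T/5 (l(U, T) = -3 + (T*(-4))/5 = -3 + (-4*T)/5 = -3 - 4*T/5)
1/(l(428, 6*(-13 - 15)) - 386359) = 1/((-3 - 24*(-13 - 15)/5) - 386359) = 1/((-3 - 24*(-28)/5) - 386359) = 1/((-3 - ⅘*(-168)) - 386359) = 1/((-3 + 672/5) - 386359) = 1/(657/5 - 386359) = 1/(-1931138/5) = -5/1931138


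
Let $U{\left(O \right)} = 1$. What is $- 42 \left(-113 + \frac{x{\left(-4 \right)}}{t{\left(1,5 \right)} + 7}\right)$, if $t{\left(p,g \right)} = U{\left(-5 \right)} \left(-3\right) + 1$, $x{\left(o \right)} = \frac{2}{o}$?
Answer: $\frac{23751}{5} \approx 4750.2$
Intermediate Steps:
$t{\left(p,g \right)} = -2$ ($t{\left(p,g \right)} = 1 \left(-3\right) + 1 = -3 + 1 = -2$)
$- 42 \left(-113 + \frac{x{\left(-4 \right)}}{t{\left(1,5 \right)} + 7}\right) = - 42 \left(-113 + \frac{2 \frac{1}{-4}}{-2 + 7}\right) = - 42 \left(-113 + \frac{2 \left(- \frac{1}{4}\right)}{5}\right) = - 42 \left(-113 - \frac{1}{10}\right) = \left(-42\right) \left(- \frac{1131}{10}\right) = \frac{23751}{5}$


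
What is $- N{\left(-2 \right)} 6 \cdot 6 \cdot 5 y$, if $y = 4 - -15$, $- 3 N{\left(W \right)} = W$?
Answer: $-2280$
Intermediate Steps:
$N{\left(W \right)} = - \frac{W}{3}$
$y = 19$ ($y = 4 + 15 = 19$)
$- N{\left(-2 \right)} 6 \cdot 6 \cdot 5 y = - \frac{\left(-1\right) \left(-2\right)}{3} \cdot 6 \cdot 6 \cdot 5 \cdot 19 = \left(-1\right) \frac{2}{3} \cdot 36 \cdot 95 = \left(- \frac{2}{3}\right) 3420 = -2280$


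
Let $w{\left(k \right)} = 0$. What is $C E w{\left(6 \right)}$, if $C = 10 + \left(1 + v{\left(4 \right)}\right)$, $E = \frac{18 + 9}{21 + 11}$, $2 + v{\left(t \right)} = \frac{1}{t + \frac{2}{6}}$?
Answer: $0$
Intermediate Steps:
$v{\left(t \right)} = -2 + \frac{1}{\frac{1}{3} + t}$ ($v{\left(t \right)} = -2 + \frac{1}{t + \frac{2}{6}} = -2 + \frac{1}{t + 2 \cdot \frac{1}{6}} = -2 + \frac{1}{t + \frac{1}{3}} = -2 + \frac{1}{\frac{1}{3} + t}$)
$E = \frac{27}{32} \approx 0.84375$
$C = \frac{120}{13}$ ($C = 10 + \left(1 + \frac{1 - 24}{1 + 3 \cdot 4}\right) = 10 + \left(1 + \frac{1 - 24}{1 + 12}\right) = 10 + \left(1 + \frac{1}{13} \left(-23\right)\right) = 10 + \left(1 - \frac{23}{13}\right) = 10 - \frac{10}{13} = \frac{120}{13} \approx 9.2308$)
$C E w{\left(6 \right)} = \frac{120}{13} \cdot \frac{27}{32} \cdot 0 = \frac{405}{52} \cdot 0 = 0$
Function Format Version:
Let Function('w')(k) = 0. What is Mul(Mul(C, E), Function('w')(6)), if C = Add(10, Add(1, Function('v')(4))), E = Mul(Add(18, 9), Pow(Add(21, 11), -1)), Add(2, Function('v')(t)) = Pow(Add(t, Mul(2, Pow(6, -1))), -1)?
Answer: 0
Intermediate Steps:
Function('v')(t) = Add(-2, Pow(Add(Rational(1, 3), t), -1)) (Function('v')(t) = Add(-2, Pow(Add(t, Mul(2, Pow(6, -1))), -1)) = Add(-2, Pow(Add(t, Mul(2, Rational(1, 6))), -1)) = Add(-2, Pow(Add(t, Rational(1, 3)), -1)) = Add(-2, Pow(Add(Rational(1, 3), t), -1)))
E = Rational(27, 32) (E = Mul(27, Pow(32, -1)) = Mul(27, Rational(1, 32)) = Rational(27, 32) ≈ 0.84375)
C = Rational(120, 13) (C = Add(10, Add(1, Mul(Pow(Add(1, Mul(3, 4)), -1), Add(1, Mul(-6, 4))))) = Add(10, Add(1, Mul(Pow(Add(1, 12), -1), Add(1, -24)))) = Add(10, Add(1, Mul(Pow(13, -1), -23))) = Add(10, Add(1, Mul(Rational(1, 13), -23))) = Add(10, Add(1, Rational(-23, 13))) = Add(10, Rational(-10, 13)) = Rational(120, 13) ≈ 9.2308)
Mul(Mul(C, E), Function('w')(6)) = Mul(Mul(Rational(120, 13), Rational(27, 32)), 0) = Mul(Rational(405, 52), 0) = 0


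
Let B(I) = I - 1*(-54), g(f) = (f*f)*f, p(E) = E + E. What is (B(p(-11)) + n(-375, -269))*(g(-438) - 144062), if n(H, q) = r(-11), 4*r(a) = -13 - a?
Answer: -2651409621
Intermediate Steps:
r(a) = -13/4 - a/4 (r(a) = (-13 - a)/4 = -13/4 - a/4)
n(H, q) = -½ (n(H, q) = -13/4 - ¼*(-11) = -13/4 + 11/4 = -½)
p(E) = 2*E
g(f) = f³ (g(f) = f²*f = f³)
B(I) = 54 + I (B(I) = I + 54 = 54 + I)
(B(p(-11)) + n(-375, -269))*(g(-438) - 144062) = ((54 + 2*(-11)) - ½)*((-438)³ - 144062) = ((54 - 22) - ½)*(-84027672 - 144062) = (32 - ½)*(-84171734) = (63/2)*(-84171734) = -2651409621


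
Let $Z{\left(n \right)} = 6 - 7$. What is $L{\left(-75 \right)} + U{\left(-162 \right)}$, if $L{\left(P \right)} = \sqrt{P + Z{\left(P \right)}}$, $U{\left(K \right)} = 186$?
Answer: $186 + 2 i \sqrt{19} \approx 186.0 + 8.7178 i$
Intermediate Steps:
$Z{\left(n \right)} = -1$
$L{\left(P \right)} = \sqrt{-1 + P}$ ($L{\left(P \right)} = \sqrt{P - 1} = \sqrt{-1 + P}$)
$L{\left(-75 \right)} + U{\left(-162 \right)} = \sqrt{-1 - 75} + 186 = \sqrt{-76} + 186 = 2 i \sqrt{19} + 186 = 186 + 2 i \sqrt{19}$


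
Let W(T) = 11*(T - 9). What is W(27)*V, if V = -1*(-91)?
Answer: 18018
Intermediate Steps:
W(T) = -99 + 11*T (W(T) = 11*(-9 + T) = -99 + 11*T)
V = 91
W(27)*V = (-99 + 11*27)*91 = (-99 + 297)*91 = 198*91 = 18018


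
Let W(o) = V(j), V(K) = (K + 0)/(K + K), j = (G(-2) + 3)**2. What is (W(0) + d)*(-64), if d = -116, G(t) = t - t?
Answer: 7392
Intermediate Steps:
G(t) = 0
j = 9 (j = (0 + 3)**2 = 3**2 = 9)
V(K) = 1/2 (V(K) = K/((2*K)) = K*(1/(2*K)) = 1/2)
W(o) = 1/2
(W(0) + d)*(-64) = (1/2 - 116)*(-64) = -231/2*(-64) = 7392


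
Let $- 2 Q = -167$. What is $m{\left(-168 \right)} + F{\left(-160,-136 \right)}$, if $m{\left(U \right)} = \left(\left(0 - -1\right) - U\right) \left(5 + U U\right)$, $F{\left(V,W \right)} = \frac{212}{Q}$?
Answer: $\frac{796707491}{167} \approx 4.7707 \cdot 10^{6}$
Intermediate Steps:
$Q = \frac{167}{2}$ ($Q = \left(- \frac{1}{2}\right) \left(-167\right) = \frac{167}{2} \approx 83.5$)
$F{\left(V,W \right)} = \frac{424}{167}$ ($F{\left(V,W \right)} = \frac{212}{\frac{167}{2}} = 212 \cdot \frac{2}{167} = \frac{424}{167}$)
$m{\left(U \right)} = \left(1 - U\right) \left(5 + U^{2}\right)$ ($m{\left(U \right)} = \left(\left(0 + 1\right) - U\right) \left(5 + U^{2}\right) = \left(1 - U\right) \left(5 + U^{2}\right)$)
$m{\left(-168 \right)} + F{\left(-160,-136 \right)} = \left(5 + \left(-168\right)^{2} - \left(-168\right)^{3} - -840\right) + \frac{424}{167} = \left(5 + 28224 - -4741632 + 840\right) + \frac{424}{167} = \left(5 + 28224 + 4741632 + 840\right) + \frac{424}{167} = 4770701 + \frac{424}{167} = \frac{796707491}{167}$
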